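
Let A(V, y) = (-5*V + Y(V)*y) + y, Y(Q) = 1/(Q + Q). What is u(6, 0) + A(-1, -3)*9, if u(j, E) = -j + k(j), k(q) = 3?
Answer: 57/2 ≈ 28.500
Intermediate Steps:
Y(Q) = 1/(2*Q)
u(j, E) = 3 - j (u(j, E) = -j + 3 = 3 - j)
A(V, y) = y - 5*V + y/(2*V) (A(V, y) = (-5*V + (1/(2*V))*y) + y = (-5*V + y/(2*V)) + y = y - 5*V + y/(2*V))
u(6, 0) + A(-1, -3)*9 = (3 - 1*6) + (-3 - 5*(-1) + (1/2)*(-3)/(-1))*9 = (3 - 6) + (-3 + 5 + (1/2)*(-3)*(-1))*9 = -3 + (-3 + 5 + 3/2)*9 = -3 + (7/2)*9 = -3 + 63/2 = 57/2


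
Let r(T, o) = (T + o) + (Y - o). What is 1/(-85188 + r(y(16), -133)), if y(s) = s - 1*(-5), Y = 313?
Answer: -1/84854 ≈ -1.1785e-5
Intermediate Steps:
y(s) = 5 + s (y(s) = s + 5 = 5 + s)
r(T, o) = 313 + T (r(T, o) = (T + o) + (313 - o) = 313 + T)
1/(-85188 + r(y(16), -133)) = 1/(-85188 + (313 + (5 + 16))) = 1/(-85188 + (313 + 21)) = 1/(-85188 + 334) = 1/(-84854) = -1/84854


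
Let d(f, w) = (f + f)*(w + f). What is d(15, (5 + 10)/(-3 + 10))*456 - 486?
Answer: 1638198/7 ≈ 2.3403e+5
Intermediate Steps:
d(f, w) = 2*f*(f + w) (d(f, w) = (2*f)*(f + w) = 2*f*(f + w))
d(15, (5 + 10)/(-3 + 10))*456 - 486 = (2*15*(15 + (5 + 10)/(-3 + 10)))*456 - 486 = (2*15*(15 + 15/7))*456 - 486 = (2*15*(120/7))*456 - 486 = (3600/7)*456 - 486 = 1641600/7 - 486 = 1638198/7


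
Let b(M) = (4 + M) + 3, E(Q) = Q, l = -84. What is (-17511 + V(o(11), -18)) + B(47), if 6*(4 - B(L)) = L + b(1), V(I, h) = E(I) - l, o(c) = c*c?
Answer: -103867/6 ≈ -17311.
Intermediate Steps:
o(c) = c²
V(I, h) = 84 + I (V(I, h) = I - 1*(-84) = I + 84 = 84 + I)
b(M) = 7 + M
B(L) = 8/3 - L/6 (B(L) = 4 - (L + (7 + 1))/6 = 4 - (L + 8)/6 = 4 - (8 + L)/6 = 4 + (-4/3 - L/6) = 8/3 - L/6)
(-17511 + V(o(11), -18)) + B(47) = (-17511 + (84 + 11²)) + (8/3 - ⅙*47) = (-17511 + (84 + 121)) + (8/3 - 47/6) = (-17511 + 205) - 31/6 = -17306 - 31/6 = -103867/6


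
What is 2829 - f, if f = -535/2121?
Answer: 6000844/2121 ≈ 2829.3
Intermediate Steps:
f = -535/2121 (f = -535*1/2121 = -535/2121 ≈ -0.25224)
2829 - f = 2829 - 1*(-535/2121) = 2829 + 535/2121 = 6000844/2121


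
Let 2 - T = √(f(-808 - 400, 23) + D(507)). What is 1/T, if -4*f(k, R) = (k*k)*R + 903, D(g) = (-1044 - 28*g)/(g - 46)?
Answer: 3688/15473060811 + 2*I*√7133077633535/15473060811 ≈ 2.3835e-7 + 0.00034522*I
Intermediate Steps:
D(g) = (-1044 - 28*g)/(-46 + g)
f(k, R) = -903/4 - R*k²/4 (f(k, R) = -((k*k)*R + 903)/4 = -(k²*R + 903)/4 = -(R*k² + 903)/4 = -(903 + R*k²)/4 = -903/4 - R*k²/4)
T = 2 - I*√7133077633535/922 (T = 2 - √((-903/4 - ¼*23*(-808 - 400)²) + 4*(-261 - 7*507)/(-46 + 507)) = 2 - √((-903/4 - ¼*23*(-1208)²) + 4*(-261 - 3549)/461) = 2 - √((-903/4 - ¼*23*1459264) + 4*(1/461)*(-3810)) = 2 - √((-903/4 - 8390768) - 15240/461) = 2 - √(-33563975/4 - 15240/461) = 2 - √(-15473053435/1844) = 2 - I*√7133077633535/922 ≈ 2.0 - 2896.7*I)
1/T = 1/(2 - I*√7133077633535/922)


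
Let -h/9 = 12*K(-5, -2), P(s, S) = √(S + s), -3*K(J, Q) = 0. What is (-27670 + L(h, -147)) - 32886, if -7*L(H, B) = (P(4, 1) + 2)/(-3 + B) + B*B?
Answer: -33412574/525 + √5/1050 ≈ -63643.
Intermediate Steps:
K(J, Q) = 0 (K(J, Q) = -⅓*0 = 0)
h = 0 (h = -108*0 = -9*0 = 0)
L(H, B) = -B²/7 - (2 + √5)/(7*(-3 + B)) (L(H, B) = -((√(1 + 4) + 2)/(-3 + B) + B*B)/7 = -((√5 + 2)/(-3 + B) + B²)/7 = -((2 + √5)/(-3 + B) + B²)/7 = -(B² + (2 + √5)/(-3 + B))/7 = -B²/7 - (2 + √5)/(7*(-3 + B)))
(-27670 + L(h, -147)) - 32886 = (-27670 + (-2 - √5 - 1*(-147)³ + 3*(-147)²)/(7*(-3 - 147))) - 32886 = (-27670 + (⅐)*(-2 - √5 - 1*(-3176523) + 3*21609)/(-150)) - 32886 = (-27670 + (⅐)*(-1/150)*(-2 - √5 + 3176523 + 64827)) - 32886 = (-27670 + (⅐)*(-1/150)*(3241348 - √5)) - 32886 = (-27670 + (-1620674/525 + √5/1050)) - 32886 = (-16147424/525 + √5/1050) - 32886 = -33412574/525 + √5/1050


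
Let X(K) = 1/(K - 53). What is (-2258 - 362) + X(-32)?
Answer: -222701/85 ≈ -2620.0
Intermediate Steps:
X(K) = 1/(-53 + K)
(-2258 - 362) + X(-32) = (-2258 - 362) + 1/(-53 - 32) = -2620 + 1/(-85) = -2620 - 1/85 = -222701/85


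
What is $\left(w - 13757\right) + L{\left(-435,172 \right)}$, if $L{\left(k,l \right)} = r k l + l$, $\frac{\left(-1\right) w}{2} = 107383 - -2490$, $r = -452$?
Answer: $33585309$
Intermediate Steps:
$w = -219746$ ($w = - 2 \left(107383 - -2490\right) = - 2 \left(107383 + 2490\right) = \left(-2\right) 109873 = -219746$)
$L{\left(k,l \right)} = l - 452 k l$ ($L{\left(k,l \right)} = - 452 k l + l = l - 452 k l$)
$\left(w - 13757\right) + L{\left(-435,172 \right)} = \left(-219746 - 13757\right) + 172 \left(1 - -196620\right) = -233503 + 172 \left(1 + 196620\right) = -233503 + 172 \cdot 196621 = -233503 + 33818812 = 33585309$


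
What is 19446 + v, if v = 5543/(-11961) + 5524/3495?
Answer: 270987117583/13934565 ≈ 19447.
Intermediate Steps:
v = 15566593/13934565 (v = 5543*(-1/11961) + 5524*(1/3495) = -5543/11961 + 5524/3495 = 15566593/13934565 ≈ 1.1171)
19446 + v = 19446 + 15566593/13934565 = 270987117583/13934565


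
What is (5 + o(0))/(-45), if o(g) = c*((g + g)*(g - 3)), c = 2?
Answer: -1/9 ≈ -0.11111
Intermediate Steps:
o(g) = 4*g*(-3 + g) (o(g) = 2*((g + g)*(g - 3)) = 2*((2*g)*(-3 + g)) = 2*(2*g*(-3 + g)) = 4*g*(-3 + g))
(5 + o(0))/(-45) = (5 + 4*0*(-3 + 0))/(-45) = -(5 + 4*0*(-3))/45 = -(5 + 0)/45 = -1/45*5 = -1/9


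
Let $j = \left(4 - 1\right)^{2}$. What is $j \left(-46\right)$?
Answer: $-414$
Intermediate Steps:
$j = 9$ ($j = 3^{2} = 9$)
$j \left(-46\right) = 9 \left(-46\right) = -414$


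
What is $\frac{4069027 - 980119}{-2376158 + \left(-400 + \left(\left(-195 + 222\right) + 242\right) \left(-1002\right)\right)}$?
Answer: $- \frac{257409}{220508} \approx -1.1673$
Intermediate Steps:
$\frac{4069027 - 980119}{-2376158 + \left(-400 + \left(\left(-195 + 222\right) + 242\right) \left(-1002\right)\right)} = \frac{3088908}{-2376158 + \left(-400 + \left(27 + 242\right) \left(-1002\right)\right)} = \frac{3088908}{-2376158 + \left(-400 + 269 \left(-1002\right)\right)} = \frac{3088908}{-2376158 - 269938} = \frac{3088908}{-2646096} = 3088908 \left(- \frac{1}{2646096}\right) = - \frac{257409}{220508}$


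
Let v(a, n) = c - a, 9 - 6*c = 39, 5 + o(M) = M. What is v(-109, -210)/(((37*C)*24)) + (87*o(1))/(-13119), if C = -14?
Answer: 123415/6795642 ≈ 0.018161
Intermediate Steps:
o(M) = -5 + M
c = -5 (c = 3/2 - ⅙*39 = 3/2 - 13/2 = -5)
v(a, n) = -5 - a
v(-109, -210)/(((37*C)*24)) + (87*o(1))/(-13119) = (-5 - 1*(-109))/(((37*(-14))*24)) + (87*(-5 + 1))/(-13119) = (-5 + 109)/((-518*24)) + (87*(-4))*(-1/13119) = 104/(-12432) - 348*(-1/13119) = 104*(-1/12432) + 116/4373 = -13/1554 + 116/4373 = 123415/6795642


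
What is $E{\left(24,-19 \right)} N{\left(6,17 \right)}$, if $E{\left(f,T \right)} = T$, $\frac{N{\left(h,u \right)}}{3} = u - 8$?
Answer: $-513$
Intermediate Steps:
$N{\left(h,u \right)} = -24 + 3 u$ ($N{\left(h,u \right)} = 3 \left(u - 8\right) = 3 \left(-8 + u\right) = -24 + 3 u$)
$E{\left(24,-19 \right)} N{\left(6,17 \right)} = - 19 \left(-24 + 3 \cdot 17\right) = - 19 \left(-24 + 51\right) = \left(-19\right) 27 = -513$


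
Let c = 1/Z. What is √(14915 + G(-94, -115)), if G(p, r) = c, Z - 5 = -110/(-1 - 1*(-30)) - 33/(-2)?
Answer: √15731342601/1027 ≈ 122.13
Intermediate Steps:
Z = 1027/58 (Z = 5 + (-110/(-1 - 1*(-30)) - 33/(-2)) = 5 + (-110/(-1 + 30) - 33*(-½)) = 5 + (-110/29 + 33/2) = 5 + 737/58 = 1027/58 ≈ 17.707)
c = 58/1027 (c = 1/(1027/58) = 58/1027 ≈ 0.056475)
G(p, r) = 58/1027
√(14915 + G(-94, -115)) = √(14915 + 58/1027) = √(15317763/1027) = √15731342601/1027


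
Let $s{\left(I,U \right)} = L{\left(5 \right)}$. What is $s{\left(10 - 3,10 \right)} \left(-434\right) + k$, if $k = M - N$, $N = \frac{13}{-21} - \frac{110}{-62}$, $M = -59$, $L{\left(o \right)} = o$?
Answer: $- \frac{1451831}{651} \approx -2230.2$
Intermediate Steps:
$s{\left(I,U \right)} = 5$
$N = \frac{752}{651}$ ($N = 13 \left(- \frac{1}{21}\right) - - \frac{55}{31} = - \frac{13}{21} + \frac{55}{31} = \frac{752}{651} \approx 1.1551$)
$k = - \frac{39161}{651}$ ($k = -59 - \frac{752}{651} = - \frac{39161}{651} \approx -60.155$)
$s{\left(10 - 3,10 \right)} \left(-434\right) + k = 5 \left(-434\right) - \frac{39161}{651} = -2170 - \frac{39161}{651} = - \frac{1451831}{651}$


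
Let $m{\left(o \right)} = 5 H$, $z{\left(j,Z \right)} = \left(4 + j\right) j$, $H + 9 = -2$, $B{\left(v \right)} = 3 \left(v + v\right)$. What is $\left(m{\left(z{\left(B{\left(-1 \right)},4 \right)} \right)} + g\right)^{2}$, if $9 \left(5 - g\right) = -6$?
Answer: $\frac{21904}{9} \approx 2433.8$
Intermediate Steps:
$B{\left(v \right)} = 6 v$ ($B{\left(v \right)} = 3 \cdot 2 v = 6 v$)
$g = \frac{17}{3}$ ($g = 5 - - \frac{2}{3} = 5 + \frac{2}{3} = \frac{17}{3} \approx 5.6667$)
$H = -11$ ($H = -9 - 2 = -11$)
$z{\left(j,Z \right)} = j \left(4 + j\right)$
$m{\left(o \right)} = -55$ ($m{\left(o \right)} = 5 \left(-11\right) = -55$)
$\left(m{\left(z{\left(B{\left(-1 \right)},4 \right)} \right)} + g\right)^{2} = \left(-55 + \frac{17}{3}\right)^{2} = \left(- \frac{148}{3}\right)^{2} = \frac{21904}{9}$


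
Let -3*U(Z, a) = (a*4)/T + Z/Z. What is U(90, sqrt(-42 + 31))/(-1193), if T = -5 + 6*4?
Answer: 1/3579 + 4*I*sqrt(11)/68001 ≈ 0.00027941 + 0.00019509*I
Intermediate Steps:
T = 19 (T = -5 + 24 = 19)
U(Z, a) = -1/3 - 4*a/57 (U(Z, a) = -((a*4)/19 + Z/Z)/3 = -((4*a)*(1/19) + 1)/3 = -(4*a/19 + 1)/3 = -(1 + 4*a/19)/3 = -1/3 - 4*a/57)
U(90, sqrt(-42 + 31))/(-1193) = (-1/3 - 4*sqrt(-42 + 31)/57)/(-1193) = (-1/3 - 4*I*sqrt(11)/57)*(-1/1193) = 1/3579 + 4*I*sqrt(11)/68001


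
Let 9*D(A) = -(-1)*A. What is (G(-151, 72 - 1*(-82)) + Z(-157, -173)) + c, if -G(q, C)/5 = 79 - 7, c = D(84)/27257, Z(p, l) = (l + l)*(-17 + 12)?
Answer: 112026298/81771 ≈ 1370.0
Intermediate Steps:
Z(p, l) = -10*l (Z(p, l) = (2*l)*(-5) = -10*l)
D(A) = A/9 (D(A) = (-(-1)*A)/9 = A/9)
c = 28/81771 (c = ((1/9)*84)/27257 = (28/3)*(1/27257) = 28/81771 ≈ 0.00034242)
G(q, C) = -360 (G(q, C) = -5*(79 - 7) = -5*72 = -360)
(G(-151, 72 - 1*(-82)) + Z(-157, -173)) + c = (-360 - 10*(-173)) + 28/81771 = (-360 + 1730) + 28/81771 = 1370 + 28/81771 = 112026298/81771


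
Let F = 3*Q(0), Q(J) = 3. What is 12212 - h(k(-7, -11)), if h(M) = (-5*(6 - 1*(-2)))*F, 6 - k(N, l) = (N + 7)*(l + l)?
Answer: 12572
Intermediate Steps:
k(N, l) = 6 - 2*l*(7 + N) (k(N, l) = 6 - (N + 7)*(l + l) = 6 - (7 + N)*2*l = 6 - 2*l*(7 + N))
F = 9 (F = 3*3 = 9)
h(M) = -360 (h(M) = -5*(6 - 1*(-2))*9 = -5*(6 + 2)*9 = -5*8*9 = -40*9 = -360)
12212 - h(k(-7, -11)) = 12212 - 1*(-360) = 12212 + 360 = 12572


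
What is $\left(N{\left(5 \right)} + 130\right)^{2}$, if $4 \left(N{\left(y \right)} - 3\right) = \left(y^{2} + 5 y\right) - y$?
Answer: $\frac{332929}{16} \approx 20808.0$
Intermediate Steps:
$N{\left(y \right)} = 3 + y + \frac{y^{2}}{4}$ ($N{\left(y \right)} = 3 + \frac{\left(y^{2} + 5 y\right) - y}{4} = 3 + \frac{y^{2} + 4 y}{4} = 3 + \left(y + \frac{y^{2}}{4}\right) = 3 + y + \frac{y^{2}}{4}$)
$\left(N{\left(5 \right)} + 130\right)^{2} = \left(\left(3 + 5 + \frac{5^{2}}{4}\right) + 130\right)^{2} = \left(\left(3 + 5 + \frac{1}{4} \cdot 25\right) + 130\right)^{2} = \left(\left(3 + 5 + \frac{25}{4}\right) + 130\right)^{2} = \left(\frac{57}{4} + 130\right)^{2} = \left(\frac{577}{4}\right)^{2} = \frac{332929}{16}$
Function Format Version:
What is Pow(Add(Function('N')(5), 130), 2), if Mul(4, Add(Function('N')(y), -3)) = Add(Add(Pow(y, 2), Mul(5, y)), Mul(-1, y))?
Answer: Rational(332929, 16) ≈ 20808.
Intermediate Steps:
Function('N')(y) = Add(3, y, Mul(Rational(1, 4), Pow(y, 2))) (Function('N')(y) = Add(3, Mul(Rational(1, 4), Add(Add(Pow(y, 2), Mul(5, y)), Mul(-1, y)))) = Add(3, Mul(Rational(1, 4), Add(Pow(y, 2), Mul(4, y)))) = Add(3, Add(y, Mul(Rational(1, 4), Pow(y, 2)))) = Add(3, y, Mul(Rational(1, 4), Pow(y, 2))))
Pow(Add(Function('N')(5), 130), 2) = Pow(Add(Add(3, 5, Mul(Rational(1, 4), Pow(5, 2))), 130), 2) = Pow(Add(Add(3, 5, Mul(Rational(1, 4), 25)), 130), 2) = Pow(Add(Add(3, 5, Rational(25, 4)), 130), 2) = Pow(Add(Rational(57, 4), 130), 2) = Pow(Rational(577, 4), 2) = Rational(332929, 16)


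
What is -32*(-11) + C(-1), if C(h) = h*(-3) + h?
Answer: 354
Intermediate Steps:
C(h) = -2*h (C(h) = -3*h + h = -2*h)
-32*(-11) + C(-1) = -32*(-11) - 2*(-1) = 352 + 2 = 354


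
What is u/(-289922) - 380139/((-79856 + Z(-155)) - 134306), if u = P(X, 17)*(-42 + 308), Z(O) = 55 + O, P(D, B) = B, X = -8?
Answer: 54620883197/31059633782 ≈ 1.7586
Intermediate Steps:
u = 4522 (u = 17*(-42 + 308) = 17*266 = 4522)
u/(-289922) - 380139/((-79856 + Z(-155)) - 134306) = 4522/(-289922) - 380139/((-79856 + (55 - 155)) - 134306) = 4522*(-1/289922) - 380139/((-79856 - 100) - 134306) = -2261/144961 - 380139/(-79956 - 134306) = -2261/144961 - 380139/(-214262) = -2261/144961 - 380139*(-1/214262) = -2261/144961 + 380139/214262 = 54620883197/31059633782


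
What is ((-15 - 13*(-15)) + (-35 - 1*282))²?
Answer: 18769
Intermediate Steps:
((-15 - 13*(-15)) + (-35 - 1*282))² = ((-15 + 195) + (-35 - 282))² = (180 - 317)² = (-137)² = 18769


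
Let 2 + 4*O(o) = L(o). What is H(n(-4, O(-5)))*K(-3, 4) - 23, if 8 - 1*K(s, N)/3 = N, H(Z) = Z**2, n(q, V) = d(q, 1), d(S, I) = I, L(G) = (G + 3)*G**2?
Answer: -11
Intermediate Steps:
L(G) = G**2*(3 + G) (L(G) = (3 + G)*G**2 = G**2*(3 + G))
O(o) = -1/2 + o**2*(3 + o)/4 (O(o) = -1/2 + (o**2*(3 + o))/4 = -1/2 + o**2*(3 + o)/4)
n(q, V) = 1
K(s, N) = 24 - 3*N
H(n(-4, O(-5)))*K(-3, 4) - 23 = 1**2*(24 - 3*4) - 23 = 1*(24 - 12) - 23 = 1*12 - 23 = 12 - 23 = -11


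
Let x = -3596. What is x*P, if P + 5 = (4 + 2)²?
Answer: -111476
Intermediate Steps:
P = 31 (P = -5 + (4 + 2)² = -5 + 6² = -5 + 36 = 31)
x*P = -3596*31 = -111476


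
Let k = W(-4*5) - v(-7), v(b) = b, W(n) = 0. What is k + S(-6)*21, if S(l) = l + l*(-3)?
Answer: 259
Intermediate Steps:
S(l) = -2*l (S(l) = l - 3*l = -2*l)
k = 7 (k = 0 - 1*(-7) = 0 + 7 = 7)
k + S(-6)*21 = 7 - 2*(-6)*21 = 7 + 12*21 = 7 + 252 = 259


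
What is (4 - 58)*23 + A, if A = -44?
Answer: -1286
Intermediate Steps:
(4 - 58)*23 + A = (4 - 58)*23 - 44 = -54*23 - 44 = -1242 - 44 = -1286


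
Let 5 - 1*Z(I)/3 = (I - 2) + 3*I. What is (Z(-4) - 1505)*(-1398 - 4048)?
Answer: 7820456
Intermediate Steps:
Z(I) = 21 - 12*I (Z(I) = 15 - 3*((I - 2) + 3*I) = 15 - 3*((-2 + I) + 3*I) = 15 - 3*(-2 + 4*I) = 15 + (6 - 12*I) = 21 - 12*I)
(Z(-4) - 1505)*(-1398 - 4048) = ((21 - 12*(-4)) - 1505)*(-1398 - 4048) = ((21 + 48) - 1505)*(-5446) = (69 - 1505)*(-5446) = -1436*(-5446) = 7820456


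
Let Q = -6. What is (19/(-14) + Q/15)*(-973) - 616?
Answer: 10937/10 ≈ 1093.7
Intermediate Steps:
(19/(-14) + Q/15)*(-973) - 616 = (19/(-14) - 6/15)*(-973) - 616 = (19*(-1/14) - 6*1/15)*(-973) - 616 = (-19/14 - 2/5)*(-973) - 616 = -123/70*(-973) - 616 = 17097/10 - 616 = 10937/10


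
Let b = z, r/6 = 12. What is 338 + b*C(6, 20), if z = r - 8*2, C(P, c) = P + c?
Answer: 1794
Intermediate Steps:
r = 72 (r = 6*12 = 72)
z = 56 (z = 72 - 8*2 = 72 - 16 = 56)
b = 56
338 + b*C(6, 20) = 338 + 56*(6 + 20) = 338 + 56*26 = 338 + 1456 = 1794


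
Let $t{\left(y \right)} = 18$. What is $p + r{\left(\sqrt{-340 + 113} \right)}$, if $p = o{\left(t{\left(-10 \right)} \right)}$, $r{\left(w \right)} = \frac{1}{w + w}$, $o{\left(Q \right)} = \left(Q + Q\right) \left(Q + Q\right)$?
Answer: $1296 - \frac{i \sqrt{227}}{454} \approx 1296.0 - 0.033186 i$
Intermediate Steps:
$o{\left(Q \right)} = 4 Q^{2}$ ($o{\left(Q \right)} = 2 Q 2 Q = 4 Q^{2}$)
$r{\left(w \right)} = \frac{1}{2 w}$
$p = 1296$ ($p = 4 \cdot 18^{2} = 4 \cdot 324 = 1296$)
$p + r{\left(\sqrt{-340 + 113} \right)} = 1296 + \frac{1}{2 \sqrt{-340 + 113}} = 1296 + \frac{1}{2 \sqrt{-227}} = 1296 + \frac{1}{2 i \sqrt{227}} = 1296 + \frac{\left(- \frac{1}{227}\right) i \sqrt{227}}{2} = 1296 - \frac{i \sqrt{227}}{454}$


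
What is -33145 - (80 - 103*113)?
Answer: -21586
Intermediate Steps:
-33145 - (80 - 103*113) = -33145 - (80 - 11639) = -33145 - 1*(-11559) = -33145 + 11559 = -21586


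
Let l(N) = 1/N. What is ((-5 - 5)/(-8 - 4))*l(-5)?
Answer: -1/6 ≈ -0.16667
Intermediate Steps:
((-5 - 5)/(-8 - 4))*l(-5) = ((-5 - 5)/(-8 - 4))/(-5) = -10/(-12)*(-1/5) = -10*(-1/12)*(-1/5) = (5/6)*(-1/5) = -1/6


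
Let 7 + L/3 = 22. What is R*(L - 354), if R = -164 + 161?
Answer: 927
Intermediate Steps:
L = 45 (L = -21 + 3*22 = -21 + 66 = 45)
R = -3
R*(L - 354) = -3*(45 - 354) = -3*(-309) = 927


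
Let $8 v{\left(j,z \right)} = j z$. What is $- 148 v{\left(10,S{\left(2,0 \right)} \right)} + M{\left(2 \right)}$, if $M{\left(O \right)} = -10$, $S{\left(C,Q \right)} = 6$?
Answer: $-1120$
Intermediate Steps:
$v{\left(j,z \right)} = \frac{j z}{8}$
$- 148 v{\left(10,S{\left(2,0 \right)} \right)} + M{\left(2 \right)} = - 148 \cdot \frac{1}{8} \cdot 10 \cdot 6 - 10 = \left(-148\right) \frac{15}{2} - 10 = -1110 - 10 = -1120$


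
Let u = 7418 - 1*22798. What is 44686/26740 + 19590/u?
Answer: 2042926/5140765 ≈ 0.39740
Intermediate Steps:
u = -15380 (u = 7418 - 22798 = -15380)
44686/26740 + 19590/u = 44686/26740 + 19590/(-15380) = 44686*(1/26740) + 19590*(-1/15380) = 22343/13370 - 1959/1538 = 2042926/5140765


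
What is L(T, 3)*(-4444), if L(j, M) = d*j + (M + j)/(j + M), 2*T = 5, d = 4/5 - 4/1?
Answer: 31108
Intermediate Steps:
d = -16/5 (d = 4*(1/5) - 4*1 = 4/5 - 4 = -16/5 ≈ -3.2000)
T = 5/2 (T = (1/2)*5 = 5/2 ≈ 2.5000)
L(j, M) = 1 - 16*j/5 (L(j, M) = -16*j/5 + (M + j)/(j + M) = -16*j/5 + (M + j)/(M + j) = -16*j/5 + 1 = 1 - 16*j/5)
L(T, 3)*(-4444) = (1 - 16/5*5/2)*(-4444) = (1 - 8)*(-4444) = -7*(-4444) = 31108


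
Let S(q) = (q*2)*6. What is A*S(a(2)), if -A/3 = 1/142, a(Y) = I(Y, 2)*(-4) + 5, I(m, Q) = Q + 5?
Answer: 414/71 ≈ 5.8310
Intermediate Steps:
I(m, Q) = 5 + Q
a(Y) = -23 (a(Y) = (5 + 2)*(-4) + 5 = 7*(-4) + 5 = -28 + 5 = -23)
S(q) = 12*q (S(q) = (2*q)*6 = 12*q)
A = -3/142 ≈ -0.021127
A*S(a(2)) = -18*(-23)/71 = -3/142*(-276) = 414/71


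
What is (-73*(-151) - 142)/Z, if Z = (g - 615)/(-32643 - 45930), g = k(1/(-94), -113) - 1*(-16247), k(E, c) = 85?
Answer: -707157/13 ≈ -54397.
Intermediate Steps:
g = 16332 (g = 85 - 1*(-16247) = 85 + 16247 = 16332)
Z = -5239/26191 (Z = (16332 - 615)/(-32643 - 45930) = 15717/(-78573) = 15717*(-1/78573) = -5239/26191 ≈ -0.20003)
(-73*(-151) - 142)/Z = (-73*(-151) - 142)/(-5239/26191) = (11023 - 142)*(-26191/5239) = 10881*(-26191/5239) = -707157/13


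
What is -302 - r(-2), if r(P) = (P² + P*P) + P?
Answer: -308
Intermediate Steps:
r(P) = P + 2*P² (r(P) = (P² + P²) + P = 2*P² + P = P + 2*P²)
-302 - r(-2) = -302 - (-2)*(1 + 2*(-2)) = -302 - (-2)*(1 - 4) = -302 - (-2)*(-3) = -302 - 1*6 = -302 - 6 = -308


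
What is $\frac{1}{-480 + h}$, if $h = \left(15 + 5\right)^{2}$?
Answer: $- \frac{1}{80} \approx -0.0125$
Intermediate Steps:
$h = 400$ ($h = 20^{2} = 400$)
$\frac{1}{-480 + h} = \frac{1}{-480 + 400} = \frac{1}{-80} = - \frac{1}{80}$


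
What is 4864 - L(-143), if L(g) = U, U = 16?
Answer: 4848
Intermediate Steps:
L(g) = 16
4864 - L(-143) = 4864 - 1*16 = 4864 - 16 = 4848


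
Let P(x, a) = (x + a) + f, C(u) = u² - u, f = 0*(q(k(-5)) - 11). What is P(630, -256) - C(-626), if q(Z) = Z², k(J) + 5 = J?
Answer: -392128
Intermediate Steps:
k(J) = -5 + J
f = 0 (f = 0*((-5 - 5)² - 11) = 0*((-10)² - 11) = 0*(100 - 11) = 0*89 = 0)
P(x, a) = a + x (P(x, a) = (x + a) + 0 = (a + x) + 0 = a + x)
P(630, -256) - C(-626) = (-256 + 630) - (-626)*(-1 - 626) = 374 - (-626)*(-627) = 374 - 1*392502 = 374 - 392502 = -392128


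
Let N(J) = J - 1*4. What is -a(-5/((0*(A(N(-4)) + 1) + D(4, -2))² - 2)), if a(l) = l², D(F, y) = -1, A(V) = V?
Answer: -25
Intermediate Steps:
N(J) = -4 + J (N(J) = J - 4 = -4 + J)
-a(-5/((0*(A(N(-4)) + 1) + D(4, -2))² - 2)) = -(-5/((0*((-4 - 4) + 1) - 1)² - 2))² = -(-5/((0*(-8 + 1) - 1)² - 2))² = -(-5/((0*(-7) - 1)² - 2))² = -(-5/((0 - 1)² - 2))² = -(-5/((-1)² - 2))² = -(-5/(1 - 2))² = -(-5/(-1))² = -(-5*(-1))² = -1*5² = -1*25 = -25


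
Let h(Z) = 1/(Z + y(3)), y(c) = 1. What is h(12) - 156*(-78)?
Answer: 158185/13 ≈ 12168.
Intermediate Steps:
h(Z) = 1/(1 + Z) (h(Z) = 1/(Z + 1) = 1/(1 + Z))
h(12) - 156*(-78) = 1/(1 + 12) - 156*(-78) = 1/13 + 12168 = 158185/13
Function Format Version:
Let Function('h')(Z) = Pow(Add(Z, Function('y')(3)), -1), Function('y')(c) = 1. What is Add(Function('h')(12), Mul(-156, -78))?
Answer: Rational(158185, 13) ≈ 12168.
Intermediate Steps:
Function('h')(Z) = Pow(Add(1, Z), -1) (Function('h')(Z) = Pow(Add(Z, 1), -1) = Pow(Add(1, Z), -1))
Add(Function('h')(12), Mul(-156, -78)) = Add(Pow(Add(1, 12), -1), Mul(-156, -78)) = Add(Pow(13, -1), 12168) = Add(Rational(1, 13), 12168) = Rational(158185, 13)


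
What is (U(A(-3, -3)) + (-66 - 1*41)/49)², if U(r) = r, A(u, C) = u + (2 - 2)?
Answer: 64516/2401 ≈ 26.870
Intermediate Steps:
A(u, C) = u (A(u, C) = u + 0 = u)
(U(A(-3, -3)) + (-66 - 1*41)/49)² = (-3 + (-66 - 1*41)/49)² = (-3 + (-66 - 41)*(1/49))² = (-3 - 107*1/49)² = (-3 - 107/49)² = (-254/49)² = 64516/2401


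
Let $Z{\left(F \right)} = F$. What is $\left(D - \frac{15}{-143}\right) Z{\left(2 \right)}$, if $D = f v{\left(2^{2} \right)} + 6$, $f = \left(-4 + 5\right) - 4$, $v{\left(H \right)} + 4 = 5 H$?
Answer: $- \frac{11982}{143} \approx -83.79$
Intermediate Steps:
$v{\left(H \right)} = -4 + 5 H$
$f = -3$ ($f = 1 - 4 = -3$)
$D = -42$ ($D = - 3 \left(-4 + 5 \cdot 2^{2}\right) + 6 = - 3 \left(-4 + 5 \cdot 4\right) + 6 = - 3 \left(-4 + 20\right) + 6 = \left(-3\right) 16 + 6 = -48 + 6 = -42$)
$\left(D - \frac{15}{-143}\right) Z{\left(2 \right)} = \left(-42 - \frac{15}{-143}\right) 2 = \left(-42 - - \frac{15}{143}\right) 2 = \left(-42 + \frac{15}{143}\right) 2 = \left(- \frac{5991}{143}\right) 2 = - \frac{11982}{143}$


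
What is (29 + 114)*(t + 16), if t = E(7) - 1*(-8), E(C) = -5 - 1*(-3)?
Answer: 3146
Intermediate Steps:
E(C) = -2 (E(C) = -5 + 3 = -2)
t = 6 (t = -2 - 1*(-8) = -2 + 8 = 6)
(29 + 114)*(t + 16) = (29 + 114)*(6 + 16) = 143*22 = 3146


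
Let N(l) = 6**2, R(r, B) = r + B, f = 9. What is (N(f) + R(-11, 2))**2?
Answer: 729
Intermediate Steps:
R(r, B) = B + r
N(l) = 36
(N(f) + R(-11, 2))**2 = (36 + (2 - 11))**2 = (36 - 9)**2 = 27**2 = 729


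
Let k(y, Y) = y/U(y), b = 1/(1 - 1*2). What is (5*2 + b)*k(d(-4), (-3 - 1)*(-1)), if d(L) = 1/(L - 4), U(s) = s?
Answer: 9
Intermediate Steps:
b = -1 (b = 1/(1 - 2) = 1/(-1) = -1)
d(L) = 1/(-4 + L)
k(y, Y) = 1 (k(y, Y) = y/y = 1)
(5*2 + b)*k(d(-4), (-3 - 1)*(-1)) = (5*2 - 1)*1 = (10 - 1)*1 = 9*1 = 9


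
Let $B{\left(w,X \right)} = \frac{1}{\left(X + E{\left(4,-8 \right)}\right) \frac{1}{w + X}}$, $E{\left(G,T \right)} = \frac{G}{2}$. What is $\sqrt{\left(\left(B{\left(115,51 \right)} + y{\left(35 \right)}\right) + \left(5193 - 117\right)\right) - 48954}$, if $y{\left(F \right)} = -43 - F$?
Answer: $\frac{i \sqrt{123463606}}{53} \approx 209.65 i$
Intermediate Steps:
$E{\left(G,T \right)} = \frac{G}{2}$ ($E{\left(G,T \right)} = G \frac{1}{2} = \frac{G}{2}$)
$B{\left(w,X \right)} = \frac{X + w}{2 + X}$ ($B{\left(w,X \right)} = \frac{1}{\left(X + \frac{1}{2} \cdot 4\right) \frac{1}{w + X}} = \frac{1}{\left(X + 2\right) \frac{1}{X + w}} = \frac{1}{\left(2 + X\right) \frac{1}{X + w}} = \frac{1}{\frac{1}{X + w} \left(2 + X\right)} = \frac{X + w}{2 + X}$)
$\sqrt{\left(\left(B{\left(115,51 \right)} + y{\left(35 \right)}\right) + \left(5193 - 117\right)\right) - 48954} = \sqrt{\left(\left(\frac{51 + 115}{2 + 51} - 78\right) + \left(5193 - 117\right)\right) - 48954} = \sqrt{\left(\left(\frac{1}{53} \cdot 166 - 78\right) + 5076\right) - 48954} = \sqrt{\left(\left(\frac{166}{53} - 78\right) + 5076\right) - 48954} = \sqrt{\left(- \frac{3968}{53} + 5076\right) - 48954} = \sqrt{\frac{265060}{53} - 48954} = \sqrt{- \frac{2329502}{53}} = \frac{i \sqrt{123463606}}{53}$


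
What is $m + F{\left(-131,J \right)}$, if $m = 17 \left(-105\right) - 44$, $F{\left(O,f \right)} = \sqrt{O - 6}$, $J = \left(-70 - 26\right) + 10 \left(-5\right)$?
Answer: $-1829 + i \sqrt{137} \approx -1829.0 + 11.705 i$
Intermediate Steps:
$J = -146$ ($J = -96 - 50 = -146$)
$F{\left(O,f \right)} = \sqrt{-6 + O}$
$m = -1829$ ($m = -1785 - 44 = -1829$)
$m + F{\left(-131,J \right)} = -1829 + \sqrt{-6 - 131} = -1829 + \sqrt{-137} = -1829 + i \sqrt{137}$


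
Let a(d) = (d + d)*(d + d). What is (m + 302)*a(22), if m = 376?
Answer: 1312608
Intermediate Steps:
a(d) = 4*d² (a(d) = (2*d)*(2*d) = 4*d²)
(m + 302)*a(22) = (376 + 302)*(4*22²) = 678*(4*484) = 678*1936 = 1312608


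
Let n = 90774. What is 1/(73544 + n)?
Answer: 1/164318 ≈ 6.0858e-6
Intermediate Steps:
1/(73544 + n) = 1/(73544 + 90774) = 1/164318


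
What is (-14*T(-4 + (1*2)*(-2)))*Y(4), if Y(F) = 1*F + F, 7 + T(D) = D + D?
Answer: 2576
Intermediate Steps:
T(D) = -7 + 2*D (T(D) = -7 + (D + D) = -7 + 2*D)
Y(F) = 2*F (Y(F) = F + F = 2*F)
(-14*T(-4 + (1*2)*(-2)))*Y(4) = (-14*(-7 + 2*(-4 + (1*2)*(-2))))*(2*4) = -14*(-7 + 2*(-4 + 2*(-2)))*8 = -14*(-7 + 2*(-4 - 4))*8 = -14*(-7 + 2*(-8))*8 = -14*(-7 - 16)*8 = -14*(-23)*8 = 322*8 = 2576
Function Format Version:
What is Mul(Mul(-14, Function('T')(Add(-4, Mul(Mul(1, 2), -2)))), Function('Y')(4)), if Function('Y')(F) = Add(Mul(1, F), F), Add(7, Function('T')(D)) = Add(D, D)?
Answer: 2576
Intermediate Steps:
Function('T')(D) = Add(-7, Mul(2, D)) (Function('T')(D) = Add(-7, Add(D, D)) = Add(-7, Mul(2, D)))
Function('Y')(F) = Mul(2, F) (Function('Y')(F) = Add(F, F) = Mul(2, F))
Mul(Mul(-14, Function('T')(Add(-4, Mul(Mul(1, 2), -2)))), Function('Y')(4)) = Mul(Mul(-14, Add(-7, Mul(2, Add(-4, Mul(Mul(1, 2), -2))))), Mul(2, 4)) = Mul(Mul(-14, Add(-7, Mul(2, Add(-4, Mul(2, -2))))), 8) = Mul(Mul(-14, Add(-7, Mul(2, Add(-4, -4)))), 8) = Mul(Mul(-14, Add(-7, Mul(2, -8))), 8) = Mul(Mul(-14, Add(-7, -16)), 8) = Mul(Mul(-14, -23), 8) = Mul(322, 8) = 2576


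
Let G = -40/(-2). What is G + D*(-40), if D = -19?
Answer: 780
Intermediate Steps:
G = 20 (G = -40*(-1/2) = 20)
G + D*(-40) = 20 - 19*(-40) = 20 + 760 = 780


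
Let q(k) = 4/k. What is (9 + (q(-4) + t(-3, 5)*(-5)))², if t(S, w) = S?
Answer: 529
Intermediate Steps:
(9 + (q(-4) + t(-3, 5)*(-5)))² = (9 + (4/(-4) - 3*(-5)))² = (9 + (4*(-¼) + 15))² = (9 + (-1 + 15))² = (9 + 14)² = 23² = 529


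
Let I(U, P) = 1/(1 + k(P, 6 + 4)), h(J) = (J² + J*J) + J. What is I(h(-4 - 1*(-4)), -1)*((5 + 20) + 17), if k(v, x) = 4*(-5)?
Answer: -42/19 ≈ -2.2105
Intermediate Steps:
k(v, x) = -20
h(J) = J + 2*J² (h(J) = (J² + J²) + J = 2*J² + J = J + 2*J²)
I(U, P) = -1/19 (I(U, P) = 1/(1 - 20) = 1/(-19) = -1/19)
I(h(-4 - 1*(-4)), -1)*((5 + 20) + 17) = -((5 + 20) + 17)/19 = -(25 + 17)/19 = -1/19*42 = -42/19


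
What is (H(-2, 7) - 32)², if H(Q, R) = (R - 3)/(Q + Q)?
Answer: 1089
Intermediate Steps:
H(Q, R) = (-3 + R)/(2*Q) (H(Q, R) = (-3 + R)/((2*Q)) = (-3 + R)*(1/(2*Q)) = (-3 + R)/(2*Q))
(H(-2, 7) - 32)² = ((½)*(-3 + 7)/(-2) - 32)² = ((½)*(-½)*4 - 32)² = (-1 - 32)² = (-33)² = 1089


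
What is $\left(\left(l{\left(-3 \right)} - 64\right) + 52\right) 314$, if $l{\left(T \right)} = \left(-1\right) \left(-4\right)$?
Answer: $-2512$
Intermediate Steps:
$l{\left(T \right)} = 4$
$\left(\left(l{\left(-3 \right)} - 64\right) + 52\right) 314 = \left(\left(4 - 64\right) + 52\right) 314 = \left(-60 + 52\right) 314 = \left(-8\right) 314 = -2512$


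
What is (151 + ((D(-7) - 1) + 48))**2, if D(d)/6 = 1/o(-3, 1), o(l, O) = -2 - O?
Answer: 38416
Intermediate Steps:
D(d) = -2 (D(d) = 6/(-2 - 1*1) = 6/(-2 - 1) = 6/(-3) = 6*(-1/3) = -2)
(151 + ((D(-7) - 1) + 48))**2 = (151 + ((-2 - 1) + 48))**2 = (151 + (-3 + 48))**2 = (151 + 45)**2 = 196**2 = 38416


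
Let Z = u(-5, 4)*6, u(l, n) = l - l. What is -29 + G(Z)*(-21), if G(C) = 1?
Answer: -50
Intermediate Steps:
u(l, n) = 0
Z = 0 (Z = 0*6 = 0)
-29 + G(Z)*(-21) = -29 + 1*(-21) = -29 - 21 = -50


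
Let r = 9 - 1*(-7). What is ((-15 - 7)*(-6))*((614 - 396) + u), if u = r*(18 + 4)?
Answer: 75240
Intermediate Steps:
r = 16 (r = 9 + 7 = 16)
u = 352 (u = 16*(18 + 4) = 16*22 = 352)
((-15 - 7)*(-6))*((614 - 396) + u) = ((-15 - 7)*(-6))*((614 - 396) + 352) = (-22*(-6))*(218 + 352) = 132*570 = 75240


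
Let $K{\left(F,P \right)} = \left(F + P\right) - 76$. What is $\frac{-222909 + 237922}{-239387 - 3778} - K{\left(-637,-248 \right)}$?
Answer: $\frac{233666552}{243165} \approx 960.94$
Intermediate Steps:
$K{\left(F,P \right)} = -76 + F + P$
$\frac{-222909 + 237922}{-239387 - 3778} - K{\left(-637,-248 \right)} = \frac{-222909 + 237922}{-239387 - 3778} - \left(-76 - 637 - 248\right) = \frac{15013}{-243165} - -961 = 15013 \left(- \frac{1}{243165}\right) + 961 = - \frac{15013}{243165} + 961 = \frac{233666552}{243165}$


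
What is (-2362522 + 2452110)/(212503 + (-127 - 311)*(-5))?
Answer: 89588/214693 ≈ 0.41728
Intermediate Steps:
(-2362522 + 2452110)/(212503 + (-127 - 311)*(-5)) = 89588/(212503 - 438*(-5)) = 89588/(212503 + 2190) = 89588/214693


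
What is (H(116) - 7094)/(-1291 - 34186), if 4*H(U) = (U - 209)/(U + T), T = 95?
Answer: 5987429/29942588 ≈ 0.19996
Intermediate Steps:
H(U) = (-209 + U)/(4*(95 + U)) (H(U) = ((U - 209)/(U + 95))/4 = ((-209 + U)/(95 + U))/4 = (-209 + U)/(4*(95 + U)))
(H(116) - 7094)/(-1291 - 34186) = ((-209 + 116)/(4*(95 + 116)) - 7094)/(-1291 - 34186) = ((¼)*(-93)/211 - 7094)/(-35477) = ((¼)*(1/211)*(-93) - 7094)*(-1/35477) = (-93/844 - 7094)*(-1/35477) = -5987429/844*(-1/35477) = 5987429/29942588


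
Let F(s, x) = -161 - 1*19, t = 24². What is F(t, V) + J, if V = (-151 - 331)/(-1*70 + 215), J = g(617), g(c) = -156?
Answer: -336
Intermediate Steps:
J = -156
V = -482/145 (V = -482/(-70 + 215) = -482/145 ≈ -3.3241)
t = 576
F(s, x) = -180 (F(s, x) = -161 - 19 = -180)
F(t, V) + J = -180 - 156 = -336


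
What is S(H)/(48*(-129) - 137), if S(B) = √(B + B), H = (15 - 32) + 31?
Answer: -2*√7/6329 ≈ -0.00083607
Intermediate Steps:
H = 14 (H = -17 + 31 = 14)
S(B) = √2*√B (S(B) = √(2*B) = √2*√B)
S(H)/(48*(-129) - 137) = (√2*√14)/(48*(-129) - 137) = (2*√7)/(-6192 - 137) = (2*√7)/(-6329) = (2*√7)*(-1/6329) = -2*√7/6329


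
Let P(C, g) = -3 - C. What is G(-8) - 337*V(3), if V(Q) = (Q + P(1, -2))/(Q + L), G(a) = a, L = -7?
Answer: -369/4 ≈ -92.250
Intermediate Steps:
V(Q) = (-4 + Q)/(-7 + Q) (V(Q) = (Q + (-3 - 1*1))/(Q - 7) = (Q + (-3 - 1))/(-7 + Q) = (Q - 4)/(-7 + Q) = (-4 + Q)/(-7 + Q))
G(-8) - 337*V(3) = -8 - 337*(-4 + 3)/(-7 + 3) = -8 - 337*(-1)/(-4) = -8 - (-337)*(-1)/4 = -8 - 337*¼ = -8 - 337/4 = -369/4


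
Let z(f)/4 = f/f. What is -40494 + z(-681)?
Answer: -40490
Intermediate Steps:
z(f) = 4 (z(f) = 4*(f/f) = 4*1 = 4)
-40494 + z(-681) = -40494 + 4 = -40490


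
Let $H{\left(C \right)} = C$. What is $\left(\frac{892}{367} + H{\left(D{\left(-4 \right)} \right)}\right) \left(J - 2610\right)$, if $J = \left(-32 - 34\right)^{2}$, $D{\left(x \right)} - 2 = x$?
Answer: $\frac{275868}{367} \approx 751.68$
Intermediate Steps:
$D{\left(x \right)} = 2 + x$
$J = 4356$ ($J = \left(-66\right)^{2} = 4356$)
$\left(\frac{892}{367} + H{\left(D{\left(-4 \right)} \right)}\right) \left(J - 2610\right) = \left(\frac{892}{367} + \left(2 - 4\right)\right) \left(4356 - 2610\right) = \left(892 \cdot \frac{1}{367} - 2\right) 1746 = \left(\frac{892}{367} - 2\right) 1746 = \frac{158}{367} \cdot 1746 = \frac{275868}{367}$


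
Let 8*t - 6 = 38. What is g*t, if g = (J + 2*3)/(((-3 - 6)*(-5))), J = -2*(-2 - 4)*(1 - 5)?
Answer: -77/15 ≈ -5.1333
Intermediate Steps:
t = 11/2 (t = ¾ + (⅛)*38 = ¾ + 19/4 = 11/2 ≈ 5.5000)
J = -48 (J = -(-12)*(-4) = -2*24 = -48)
g = -14/15 (g = (-48 + 2*3)/(((-3 - 6)*(-5))) = (-48 + 6)/((-9*(-5))) = -42/45 = -42*1/45 = -14/15 ≈ -0.93333)
g*t = -14/15*11/2 = -77/15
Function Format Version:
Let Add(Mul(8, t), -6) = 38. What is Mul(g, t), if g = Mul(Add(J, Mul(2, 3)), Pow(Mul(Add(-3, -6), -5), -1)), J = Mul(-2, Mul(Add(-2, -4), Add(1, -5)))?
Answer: Rational(-77, 15) ≈ -5.1333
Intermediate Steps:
t = Rational(11, 2) (t = Add(Rational(3, 4), Mul(Rational(1, 8), 38)) = Add(Rational(3, 4), Rational(19, 4)) = Rational(11, 2) ≈ 5.5000)
J = -48 (J = Mul(-2, Mul(-6, -4)) = Mul(-2, 24) = -48)
g = Rational(-14, 15) (g = Mul(Add(-48, Mul(2, 3)), Pow(Mul(Add(-3, -6), -5), -1)) = Mul(Add(-48, 6), Pow(Mul(-9, -5), -1)) = Mul(-42, Pow(45, -1)) = Mul(-42, Rational(1, 45)) = Rational(-14, 15) ≈ -0.93333)
Mul(g, t) = Mul(Rational(-14, 15), Rational(11, 2)) = Rational(-77, 15)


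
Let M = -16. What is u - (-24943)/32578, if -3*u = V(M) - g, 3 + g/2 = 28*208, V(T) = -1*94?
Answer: 127470079/32578 ≈ 3912.8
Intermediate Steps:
V(T) = -94
g = 11642 (g = -6 + 2*(28*208) = -6 + 2*5824 = -6 + 11648 = 11642)
u = 3912 (u = -(-94 - 1*11642)/3 = -(-94 - 11642)/3 = -⅓*(-11736) = 3912)
u - (-24943)/32578 = 3912 - (-24943)/32578 = 3912 - 1*(-24943/32578) = 3912 + 24943/32578 = 127470079/32578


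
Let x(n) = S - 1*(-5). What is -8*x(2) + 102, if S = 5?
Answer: 22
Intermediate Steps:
x(n) = 10 (x(n) = 5 - 1*(-5) = 5 + 5 = 10)
-8*x(2) + 102 = -8*10 + 102 = -80 + 102 = 22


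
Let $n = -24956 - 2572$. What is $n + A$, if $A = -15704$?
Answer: $-43232$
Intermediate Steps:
$n = -27528$ ($n = -24956 - 2572 = -27528$)
$n + A = -27528 - 15704 = -43232$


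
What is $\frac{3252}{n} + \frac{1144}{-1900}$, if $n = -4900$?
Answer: $- \frac{29461}{23275} \approx -1.2658$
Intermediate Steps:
$\frac{3252}{n} + \frac{1144}{-1900} = \frac{3252}{-4900} + \frac{1144}{-1900} = 3252 \left(- \frac{1}{4900}\right) + 1144 \left(- \frac{1}{1900}\right) = - \frac{813}{1225} - \frac{286}{475} = - \frac{29461}{23275}$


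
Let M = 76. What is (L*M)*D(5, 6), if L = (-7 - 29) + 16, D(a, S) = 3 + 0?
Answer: -4560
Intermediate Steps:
D(a, S) = 3
L = -20 (L = -36 + 16 = -20)
(L*M)*D(5, 6) = -20*76*3 = -1520*3 = -4560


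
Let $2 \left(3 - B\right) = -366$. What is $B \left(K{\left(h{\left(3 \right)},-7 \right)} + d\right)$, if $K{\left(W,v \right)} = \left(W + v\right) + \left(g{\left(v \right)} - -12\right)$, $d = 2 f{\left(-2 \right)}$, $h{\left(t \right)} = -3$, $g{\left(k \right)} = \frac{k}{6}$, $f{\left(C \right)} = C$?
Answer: $-589$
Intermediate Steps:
$B = 186$ ($B = 3 - -183 = 3 + 183 = 186$)
$g{\left(k \right)} = \frac{k}{6}$ ($g{\left(k \right)} = k \frac{1}{6} = \frac{k}{6}$)
$d = -4$ ($d = 2 \left(-2\right) = -4$)
$K{\left(W,v \right)} = 12 + W + \frac{7 v}{6}$ ($K{\left(W,v \right)} = \left(W + v\right) + \left(\frac{v}{6} - -12\right) = \left(W + v\right) + \left(\frac{v}{6} + 12\right) = \left(W + v\right) + \left(12 + \frac{v}{6}\right) = 12 + W + \frac{7 v}{6}$)
$B \left(K{\left(h{\left(3 \right)},-7 \right)} + d\right) = 186 \left(\left(12 - 3 + \frac{7}{6} \left(-7\right)\right) - 4\right) = 186 \left(\left(12 - 3 - \frac{49}{6}\right) - 4\right) = 186 \left(\frac{5}{6} - 4\right) = 186 \left(- \frac{19}{6}\right) = -589$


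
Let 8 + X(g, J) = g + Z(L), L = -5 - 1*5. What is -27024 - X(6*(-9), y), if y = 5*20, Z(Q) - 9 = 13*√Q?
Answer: -26971 - 13*I*√10 ≈ -26971.0 - 41.11*I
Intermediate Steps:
L = -10 (L = -5 - 5 = -10)
Z(Q) = 9 + 13*√Q
y = 100
X(g, J) = 1 + g + 13*I*√10 (X(g, J) = -8 + (g + (9 + 13*√(-10))) = -8 + (g + (9 + 13*(I*√10))) = -8 + (g + (9 + 13*I*√10)) = -8 + (9 + g + 13*I*√10) = 1 + g + 13*I*√10)
-27024 - X(6*(-9), y) = -27024 - (1 + 6*(-9) + 13*I*√10) = -27024 - (1 - 54 + 13*I*√10) = -27024 - (-53 + 13*I*√10) = -27024 + (53 - 13*I*√10) = -26971 - 13*I*√10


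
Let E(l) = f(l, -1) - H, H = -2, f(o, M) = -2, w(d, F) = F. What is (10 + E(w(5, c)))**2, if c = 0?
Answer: 100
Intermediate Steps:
E(l) = 0 (E(l) = -2 - 1*(-2) = -2 + 2 = 0)
(10 + E(w(5, c)))**2 = (10 + 0)**2 = 10**2 = 100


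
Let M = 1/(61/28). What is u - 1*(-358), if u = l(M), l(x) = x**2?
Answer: 1332902/3721 ≈ 358.21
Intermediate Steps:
M = 28/61 (M = 1/(61*(1/28)) = 1/(61/28) = 28/61 ≈ 0.45902)
u = 784/3721 (u = (28/61)**2 = 784/3721 ≈ 0.21070)
u - 1*(-358) = 784/3721 - 1*(-358) = 784/3721 + 358 = 1332902/3721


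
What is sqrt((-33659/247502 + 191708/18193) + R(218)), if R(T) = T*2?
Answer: 5*sqrt(362035923881901106166)/4502803886 ≈ 21.128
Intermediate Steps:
R(T) = 2*T
sqrt((-33659/247502 + 191708/18193) + R(218)) = sqrt((-33659/247502 + 191708/18193) + 2*218) = sqrt((-33659*1/247502 + 191708*(1/18193)) + 436) = sqrt((-33659/247502 + 191708/18193) + 436) = sqrt(46835755229/4502803886 + 436) = sqrt(2010058249525/4502803886) = 5*sqrt(362035923881901106166)/4502803886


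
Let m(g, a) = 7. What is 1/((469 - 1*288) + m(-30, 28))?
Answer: 1/188 ≈ 0.0053191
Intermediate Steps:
1/((469 - 1*288) + m(-30, 28)) = 1/((469 - 1*288) + 7) = 1/((469 - 288) + 7) = 1/(181 + 7) = 1/188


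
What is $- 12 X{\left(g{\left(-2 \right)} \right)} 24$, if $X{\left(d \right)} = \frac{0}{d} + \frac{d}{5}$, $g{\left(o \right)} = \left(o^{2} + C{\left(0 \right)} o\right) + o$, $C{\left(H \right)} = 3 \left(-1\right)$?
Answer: $- \frac{2304}{5} \approx -460.8$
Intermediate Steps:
$C{\left(H \right)} = -3$
$g{\left(o \right)} = o^{2} - 2 o$ ($g{\left(o \right)} = \left(o^{2} - 3 o\right) + o = o^{2} - 2 o$)
$X{\left(d \right)} = \frac{d}{5}$ ($X{\left(d \right)} = 0 + d \frac{1}{5} = 0 + \frac{d}{5} = \frac{d}{5}$)
$- 12 X{\left(g{\left(-2 \right)} \right)} 24 = - 12 \frac{\left(-2\right) \left(-2 - 2\right)}{5} \cdot 24 = - 12 \frac{\left(-2\right) \left(-4\right)}{5} \cdot 24 = - 12 \cdot \frac{1}{5} \cdot 8 \cdot 24 = \left(-12\right) \frac{8}{5} \cdot 24 = \left(- \frac{96}{5}\right) 24 = - \frac{2304}{5}$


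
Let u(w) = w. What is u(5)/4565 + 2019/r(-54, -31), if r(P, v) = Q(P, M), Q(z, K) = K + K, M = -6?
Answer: -614445/3652 ≈ -168.25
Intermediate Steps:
Q(z, K) = 2*K
r(P, v) = -12 (r(P, v) = 2*(-6) = -12)
u(5)/4565 + 2019/r(-54, -31) = 5/4565 + 2019/(-12) = 5*(1/4565) + 2019*(-1/12) = 1/913 - 673/4 = -614445/3652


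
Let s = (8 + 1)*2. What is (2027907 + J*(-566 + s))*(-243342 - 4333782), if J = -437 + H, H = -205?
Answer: -10892287256652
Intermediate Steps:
s = 18 (s = 9*2 = 18)
J = -642 (J = -437 - 205 = -642)
(2027907 + J*(-566 + s))*(-243342 - 4333782) = (2027907 - 642*(-566 + 18))*(-243342 - 4333782) = (2027907 - 642*(-548))*(-4577124) = (2027907 + 351816)*(-4577124) = 2379723*(-4577124) = -10892287256652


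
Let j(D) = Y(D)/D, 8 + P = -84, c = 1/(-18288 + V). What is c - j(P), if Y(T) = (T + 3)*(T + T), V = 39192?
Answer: 3720913/20904 ≈ 178.00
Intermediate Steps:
Y(T) = 2*T*(3 + T) (Y(T) = (3 + T)*(2*T) = 2*T*(3 + T))
c = 1/20904 (c = 1/(-18288 + 39192) = 1/20904 ≈ 4.7838e-5)
P = -92 (P = -8 - 84 = -92)
j(D) = 6 + 2*D (j(D) = (2*D*(3 + D))/D = 6 + 2*D)
c - j(P) = 1/20904 - (6 + 2*(-92)) = 1/20904 - (6 - 184) = 1/20904 - 1*(-178) = 1/20904 + 178 = 3720913/20904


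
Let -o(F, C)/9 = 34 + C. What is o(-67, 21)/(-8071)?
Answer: 495/8071 ≈ 0.061331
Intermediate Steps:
o(F, C) = -306 - 9*C (o(F, C) = -9*(34 + C) = -306 - 9*C)
o(-67, 21)/(-8071) = (-306 - 9*21)/(-8071) = (-306 - 189)*(-1/8071) = -495*(-1/8071) = 495/8071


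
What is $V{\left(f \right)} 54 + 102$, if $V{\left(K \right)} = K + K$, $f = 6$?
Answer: $750$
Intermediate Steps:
$V{\left(K \right)} = 2 K$
$V{\left(f \right)} 54 + 102 = 2 \cdot 6 \cdot 54 + 102 = 12 \cdot 54 + 102 = 648 + 102 = 750$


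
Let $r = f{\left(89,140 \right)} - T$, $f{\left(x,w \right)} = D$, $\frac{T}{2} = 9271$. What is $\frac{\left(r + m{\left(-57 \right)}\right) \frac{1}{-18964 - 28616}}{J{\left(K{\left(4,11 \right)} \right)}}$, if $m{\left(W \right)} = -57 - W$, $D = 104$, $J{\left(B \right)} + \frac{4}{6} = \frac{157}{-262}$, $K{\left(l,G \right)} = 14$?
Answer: $- \frac{1207689}{3945175} \approx -0.30612$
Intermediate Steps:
$J{\left(B \right)} = - \frac{995}{786}$ ($J{\left(B \right)} = - \frac{2}{3} + \frac{157}{-262} = - \frac{2}{3} + 157 \left(- \frac{1}{262}\right) = - \frac{2}{3} - \frac{157}{262} = - \frac{995}{786}$)
$T = 18542$ ($T = 2 \cdot 9271 = 18542$)
$f{\left(x,w \right)} = 104$
$r = -18438$ ($r = 104 - 18542 = -18438$)
$\frac{\left(r + m{\left(-57 \right)}\right) \frac{1}{-18964 - 28616}}{J{\left(K{\left(4,11 \right)} \right)}} = \frac{\left(-18438 - 0\right) \frac{1}{-18964 - 28616}}{- \frac{995}{786}} = \frac{-18438 + \left(-57 + 57\right)}{-47580} \left(- \frac{786}{995}\right) = \left(-18438 + 0\right) \left(- \frac{1}{47580}\right) \left(- \frac{786}{995}\right) = \left(-18438\right) \left(- \frac{1}{47580}\right) \left(- \frac{786}{995}\right) = \frac{3073}{7930} \left(- \frac{786}{995}\right) = - \frac{1207689}{3945175}$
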